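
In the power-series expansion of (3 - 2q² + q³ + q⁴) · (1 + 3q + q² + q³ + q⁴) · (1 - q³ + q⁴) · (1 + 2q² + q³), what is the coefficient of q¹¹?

(3 - 2q² + q³ + q⁴) has coefficients 3,0,-2,1,1 for degrees 0…4.
(1 + 3q + q² + q³ + q⁴) has coefficients 1,3,1,1,1,0,0,0,0,0,0,0 for degrees 0…11.
Multiplying by (1 - q³ + q⁴) gives running coefficients 1,3,1,0,-1,2,0,0,1,0,0,0 for degrees 0…11.
Finally multiplying by (1 + 2q² + q³), the product of all factors after the first has coefficients 1,3,3,7,4,3,-2,3,3,0,2,1 for degrees 0…11.
[q¹¹] = 3·1 − 2·0 + 1·3 + 1·3 = 9.

9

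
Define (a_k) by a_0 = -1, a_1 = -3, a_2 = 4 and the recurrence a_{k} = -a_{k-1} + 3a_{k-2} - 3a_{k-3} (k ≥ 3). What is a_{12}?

60091

The ordinary generating function has denominator 1 + y - 3y^2 + 3y^3.
Iterating the recurrence: a_0,…,a_{12} = -1, -3, 4, -10, 31, -73, 196, -508, 1315, -3427, 8896, -23122, 60091.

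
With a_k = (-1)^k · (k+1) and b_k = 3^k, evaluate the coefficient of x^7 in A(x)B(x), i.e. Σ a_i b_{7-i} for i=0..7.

This is [x^7] in the product of the two ordinary generating functions.
Σ = 1·2187 − 2·729 + 3·243 − 4·81 + 5·27 − 6·9 + 7·3 − 8·1 = 1228.

1228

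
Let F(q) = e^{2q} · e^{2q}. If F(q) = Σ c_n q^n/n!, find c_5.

The EGF product rule gives c_5 = Σ_{k_1+k_2=5} C(5; k_1,k_2) · ∏ g_i(k_i), where e^{2q} gives (2)^k; e^{2q} gives (2)^k.
g_1(k) for k = 0…5: 1, 2, 4, 8, 16, 32.
g_2(k) for k = 0…5: 1, 2, 4, 8, 16, 32.
c_5 = Σ_k C(5,k)·g_1(k)·g_2(5−k) = 1·1·32 + 5·2·16 + 10·4·8 + 10·8·4 + 5·16·2 + 1·32·1 = 32 + 160 + 320 + 320 + 160 + 32 = 1024.

1024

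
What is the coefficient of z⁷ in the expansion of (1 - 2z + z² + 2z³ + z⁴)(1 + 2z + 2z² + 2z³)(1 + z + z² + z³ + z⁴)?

21

(1 - 2z + z² + 2z³ + z⁴) has coefficients 1,-2,1,2,1 for degrees 0…4.
(1 + 2z + 2z² + 2z³) has coefficients 1,2,2,2,0,0,0,0 for degrees 0…7.
Finally multiplying by (1 + z + z² + z³ + z⁴), the product of all factors after the first has coefficients 1,3,5,7,7,6,4,2 for degrees 0…7.
[z⁷] = 1·2 − 2·4 + 1·6 + 2·7 + 1·7 = 21.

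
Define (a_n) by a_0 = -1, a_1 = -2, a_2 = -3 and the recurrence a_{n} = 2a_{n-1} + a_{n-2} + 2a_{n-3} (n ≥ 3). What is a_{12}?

The ordinary generating function has denominator 1 - 2t - t^2 - 2t^3.
Iterating the recurrence: a_0,…,a_{12} = -1, -2, -3, -10, -27, -70, -187, -498, -1323, -3518, -9355, -24874, -66139.

-66139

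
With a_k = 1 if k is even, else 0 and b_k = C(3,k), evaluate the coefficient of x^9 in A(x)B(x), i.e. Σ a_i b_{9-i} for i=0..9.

The convolution is the t^9 coefficient of A(t)B(t).
Σ = 1·0 + 0·0 + 1·0 + 0·0 + 1·0 + 0·0 + 1·1 + 0·3 + 1·3 + 0·1 = 4.

4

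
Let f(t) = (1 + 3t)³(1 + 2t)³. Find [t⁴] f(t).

(1 + 3t)³ has coefficients 1,9,27,27 for degrees 0…3.
(1 + 2t)³ has coefficients 1,6,12,8,0 for degrees 0…4.
[t⁴] = 1·0 + 9·8 + 27·12 + 27·6 = 558.

558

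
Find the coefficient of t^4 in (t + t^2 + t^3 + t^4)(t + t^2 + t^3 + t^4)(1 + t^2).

4

(t + t^2 + t^3 + t^4) has coefficients 0,1,1,1,1 for degrees 0…4.
(t + t^2 + t^3 + t^4) has coefficients 0,1,1,1,1 for degrees 0…4.
Finally multiplying by (1 + t^2), the product of all factors after the first has coefficients 0,1,1,2,2 for degrees 0…4.
[t^4] = 1·2 + 1·1 + 1·1 + 1·0 = 4.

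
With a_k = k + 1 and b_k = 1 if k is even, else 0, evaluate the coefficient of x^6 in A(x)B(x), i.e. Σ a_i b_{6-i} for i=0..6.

The convolution is the t^6 coefficient of A(t)B(t).
Σ = 1·1 + 2·0 + 3·1 + 4·0 + 5·1 + 6·0 + 7·1 = 16.

16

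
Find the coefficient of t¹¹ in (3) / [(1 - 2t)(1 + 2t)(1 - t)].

4095

Partial fractions give a closed form: a_n = (3)·2^n + (1)·(-2)^n + (-1)·1^n.
At n = 11: a_11 = 4095.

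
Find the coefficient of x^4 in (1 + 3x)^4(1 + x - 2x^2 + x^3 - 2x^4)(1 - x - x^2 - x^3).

(1 + 3x)^4 has coefficients 1,12,54,108,81 for degrees 0…4.
(1 + x - 2x^2 + x^3 - 2x^4) has coefficients 1,1,-2,1,-2 for degrees 0…4.
Finally multiplying by (1 - x - x^2 - x^3), the product of all factors after the first has coefficients 1,0,-4,1,-2 for degrees 0…4.
[x^4] = 1·(-2) + 12·1 + 54·(-4) + 108·0 + 81·1 = -125.

-125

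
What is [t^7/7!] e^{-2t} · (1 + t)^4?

320

The EGF product rule gives c_7 = Σ_{k_1+k_2=7} C(7; k_1,k_2) · ∏ g_i(k_i), where e^{-2t} gives (-2)^k; (1+t)^4 gives the falling factorial (4)_k.
g_1(k) for k = 0…7: 1, -2, 4, -8, 16, -32, 64, -128.
g_2(k) for k = 0…7: 1, 4, 12, 24, 24, 0, 0, 0.
c_7 = Σ_k C(7,k)·g_1(k)·g_2(7−k) = 35·(-8)·24 + 35·16·24 + 21·(-32)·12 + 7·64·4 + 1·(-128)·1 = −6720 + 13440 − 8064 + 1792 − 128 = 320.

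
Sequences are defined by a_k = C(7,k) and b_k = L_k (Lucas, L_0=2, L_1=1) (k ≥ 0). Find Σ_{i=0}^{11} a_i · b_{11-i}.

5778

The convolution is the t^11 coefficient of A(t)B(t).
Σ = 1·199 + 7·123 + 21·76 + 35·47 + 35·29 + 21·18 + 7·11 + 1·7 + 0·4 + 0·3 + 0·1 + 0·2 = 5778.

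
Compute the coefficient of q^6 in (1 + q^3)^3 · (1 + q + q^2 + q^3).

6

(1 + q^3)^3 has coefficients 1,0,0,3,0,0,3 for degrees 0…6.
(1 + q + q^2 + q^3) has coefficients 1,1,1,1,0,0,0 for degrees 0…6.
[q^6] = 1·0 + 3·1 + 3·1 = 6.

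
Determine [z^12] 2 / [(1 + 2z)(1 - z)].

5462

Partial fractions give a closed form: a_n = (4/3)·(-2)^n + (2/3)·1^n.
At n = 12: a_12 = 5462.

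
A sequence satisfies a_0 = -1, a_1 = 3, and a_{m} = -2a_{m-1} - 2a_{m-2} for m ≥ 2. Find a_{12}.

64

The ordinary generating function has denominator 1 + 2q + 2q^2.
Iterating the recurrence: a_0,…,a_{12} = -1, 3, -4, 2, 4, -12, 16, -8, -16, 48, -64, 32, 64.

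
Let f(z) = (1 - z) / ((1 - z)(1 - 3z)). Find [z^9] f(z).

19683

The denominator gives the recurrence a_n = 4a_(n−1) − 3a_(n−2) for n ≥ 3; the numerator fixes a_0 = 1, a_1 = 3, a_2 = 9.
Iterating: 1, 3, 9, 27, 81, 243, 729, 2187, 6561, 19683, so a_9 = 19683.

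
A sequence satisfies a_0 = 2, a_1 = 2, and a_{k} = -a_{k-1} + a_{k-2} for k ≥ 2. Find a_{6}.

-6

The ordinary generating function has denominator 1 + y - y^2.
Iterating the recurrence: a_0,…,a_{6} = 2, 2, 0, 2, -2, 4, -6.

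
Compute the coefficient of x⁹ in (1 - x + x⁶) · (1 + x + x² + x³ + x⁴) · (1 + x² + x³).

(1 - x + x⁶) has coefficients 1,-1,0,0,0,0,1 for degrees 0…6.
(1 + x + x² + x³ + x⁴) has coefficients 1,1,1,1,1,0,0,0,0,0 for degrees 0…9.
Finally multiplying by (1 + x² + x³), the product of all factors after the first has coefficients 1,1,2,3,3,2,2,1,0,0 for degrees 0…9.
[x⁹] = 1·0 − 1·0 + 1·3 = 3.

3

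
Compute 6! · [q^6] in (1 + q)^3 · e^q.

229

The EGF product rule gives c_6 = Σ_{k_1+k_2=6} C(6; k_1,k_2) · ∏ g_i(k_i), where (1+q)^3 gives the falling factorial (3)_k; e^q gives (1)^k.
g_1(k) for k = 0…6: 1, 3, 6, 6, 0, 0, 0.
g_2(k) for k = 0…6: 1, 1, 1, 1, 1, 1, 1.
c_6 = Σ_k C(6,k)·g_1(k)·g_2(6−k) = 1·1·1 + 6·3·1 + 15·6·1 + 20·6·1 = 1 + 18 + 90 + 120 = 229.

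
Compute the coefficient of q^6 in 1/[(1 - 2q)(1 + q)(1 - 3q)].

1555

Partial fractions give a closed form: a_n = (-4/3)·2^n + (1/12)·(-1)^n + (9/4)·3^n.
At n = 6: a_6 = 1555.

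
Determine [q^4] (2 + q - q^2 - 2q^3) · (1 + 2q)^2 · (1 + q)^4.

(2 + q - q^2 - 2q^3) has coefficients 2,1,-1,-2 for degrees 0…3.
(1 + 2q)^2 has coefficients 1,4,4,0,0 for degrees 0…4.
Finally multiplying by (1 + q)^4, the product of all factors after the first has coefficients 1,8,26,44,41 for degrees 0…4.
[q^4] = 2·41 + 1·44 − 1·26 − 2·8 = 84.

84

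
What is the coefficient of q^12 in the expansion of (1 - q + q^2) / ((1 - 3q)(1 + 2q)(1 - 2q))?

The denominator gives the recurrence a_n = 3a_(n−1) + 4a_(n−2) − 12a_(n−3) for n ≥ 3; the numerator fixes a_0 = 1, a_1 = 2, a_2 = 11.
Iterating: 1, 2, 11, 29, 107, 305, 995, 2921, 9083, 26993, 82259, 245753, 742379, so a_12 = 742379.

742379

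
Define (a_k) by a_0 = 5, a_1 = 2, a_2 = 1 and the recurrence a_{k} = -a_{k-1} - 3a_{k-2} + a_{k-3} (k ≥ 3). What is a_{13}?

The ordinary generating function has denominator 1 + y + 3y^2 - y^3.
Iterating the recurrence: a_0,…,a_{13} = 5, 2, 1, -2, 1, 6, -11, -6, 45, -38, -103, 262, 9, -898.

-898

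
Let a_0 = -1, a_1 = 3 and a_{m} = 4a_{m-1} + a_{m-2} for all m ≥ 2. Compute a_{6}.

The ordinary generating function has denominator 1 - 4y - y^2.
Iterating the recurrence: a_0,…,a_{6} = -1, 3, 11, 47, 199, 843, 3571.

3571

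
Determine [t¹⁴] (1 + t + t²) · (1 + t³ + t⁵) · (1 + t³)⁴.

9

(1 + t + t²) has coefficients 1,1,1 for degrees 0…2.
(1 + t³ + t⁵) has coefficients 1,0,0,1,0,1,0,0,0,0,0,0,0,0,0 for degrees 0…14.
Finally multiplying by (1 + t³)⁴, the product of all factors after the first has coefficients 1,0,0,5,0,1,10,0,4,10,0,6,5,0,4 for degrees 0…14.
[t¹⁴] = 1·4 + 1·0 + 1·5 = 9.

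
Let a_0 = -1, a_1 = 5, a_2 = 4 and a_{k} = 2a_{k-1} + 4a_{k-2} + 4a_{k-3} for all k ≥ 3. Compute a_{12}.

1755392

The ordinary generating function has denominator 1 - 2x - 4x^2 - 4x^3.
Iterating the recurrence: a_0,…,a_{12} = -1, 5, 4, 24, 84, 280, 992, 3440, 11968, 41664, 144960, 504448, 1755392.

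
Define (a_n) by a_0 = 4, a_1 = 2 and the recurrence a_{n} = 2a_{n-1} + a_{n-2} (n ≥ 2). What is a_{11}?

The ordinary generating function has denominator 1 - 2z - z^2.
Iterating the recurrence: a_0,…,a_{11} = 4, 2, 8, 18, 44, 106, 256, 618, 1492, 3602, 8696, 20994.

20994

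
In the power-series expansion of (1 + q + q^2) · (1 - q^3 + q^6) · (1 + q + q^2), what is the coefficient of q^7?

1

(1 + q + q^2) has coefficients 1,1,1 for degrees 0…2.
(1 - q^3 + q^6) has coefficients 1,0,0,-1,0,0,1,0 for degrees 0…7.
Finally multiplying by (1 + q + q^2), the product of all factors after the first has coefficients 1,1,1,-1,-1,-1,1,1 for degrees 0…7.
[q^7] = 1·1 + 1·1 + 1·(-1) = 1.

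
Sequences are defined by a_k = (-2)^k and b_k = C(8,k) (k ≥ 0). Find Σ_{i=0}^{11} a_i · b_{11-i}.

This is [x^11] in the product of the two ordinary generating functions.
Σ = 1·0 − 2·0 + 4·0 − 8·1 + 16·8 − 32·28 + 64·56 − 128·70 + 256·56 − 512·28 + 1024·8 − 2048·1 = -8.

-8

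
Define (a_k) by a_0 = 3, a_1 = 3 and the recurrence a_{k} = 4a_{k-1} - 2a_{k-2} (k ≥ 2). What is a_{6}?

696

The ordinary generating function has denominator 1 - 4y + 2y^2.
Iterating the recurrence: a_0,…,a_{6} = 3, 3, 6, 18, 60, 204, 696.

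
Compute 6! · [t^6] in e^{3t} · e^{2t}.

The EGF product rule gives c_6 = Σ_{k_1+k_2=6} C(6; k_1,k_2) · ∏ g_i(k_i), where e^{3t} gives (3)^k; e^{2t} gives (2)^k.
g_1(k) for k = 0…6: 1, 3, 9, 27, 81, 243, 729.
g_2(k) for k = 0…6: 1, 2, 4, 8, 16, 32, 64.
c_6 = Σ_k C(6,k)·g_1(k)·g_2(6−k) = 1·1·64 + 6·3·32 + 15·9·16 + 20·27·8 + 15·81·4 + 6·243·2 + 1·729·1 = 64 + 576 + 2160 + 4320 + 4860 + 2916 + 729 = 15625.

15625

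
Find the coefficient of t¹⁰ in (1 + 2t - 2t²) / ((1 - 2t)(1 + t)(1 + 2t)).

The denominator gives the recurrence a_n = −a_(n−1) + 4a_(n−2) + 4a_(n−3) for n ≥ 3; the numerator fixes a_0 = 1, a_1 = 1, a_2 = 1.
Iterating: 1, 1, 1, 7, 1, 31, 1, 127, 1, 511, 1, so a_10 = 1.

1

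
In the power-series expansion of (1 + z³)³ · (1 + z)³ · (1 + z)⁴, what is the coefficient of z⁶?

(1 + z³)³ has coefficients 1,0,0,3,0,0,3 for degrees 0…6.
(1 + z)³ has coefficients 1,3,3,1,0,0,0 for degrees 0…6.
Finally multiplying by (1 + z)⁴, the product of all factors after the first has coefficients 1,7,21,35,35,21,7 for degrees 0…6.
[z⁶] = 1·7 + 3·35 + 3·1 = 115.

115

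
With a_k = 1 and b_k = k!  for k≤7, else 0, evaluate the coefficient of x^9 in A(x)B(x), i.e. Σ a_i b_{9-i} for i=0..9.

The convolution is the t^9 coefficient of A(t)B(t).
Σ = 1·0 + 1·0 + 1·5040 + 1·720 + 1·120 + 1·24 + 1·6 + 1·2 + 1·1 + 1·1 = 5914.

5914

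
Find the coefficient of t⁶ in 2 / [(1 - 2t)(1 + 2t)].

The denominator gives the recurrence a_n = 4a_(n−2) for n ≥ 2; the numerator fixes a_0 = 2, a_1 = 0.
Iterating: 2, 0, 8, 0, 32, 0, 128, so a_6 = 128.

128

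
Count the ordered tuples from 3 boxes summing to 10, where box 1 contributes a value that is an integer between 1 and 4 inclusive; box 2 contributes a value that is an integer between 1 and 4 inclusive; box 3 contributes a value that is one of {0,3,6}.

The generating function for the choices is (q + q² + q³ + q⁴)·(q + q² + q³ + q⁴)·(1 + q³ + q⁶); the count is [q¹⁰].
(q + q² + q³ + q⁴) has coefficients 0,1,1,1,1 for degrees 0…4.
(q + q² + q³ + q⁴) has coefficients 0,1,1,1,1,0,0,0,0,0,0 for degrees 0…10.
Finally multiplying by (1 + q³ + q⁶), the product of all factors after the first has coefficients 0,1,1,1,2,1,1,2,1,1,1 for degrees 0…10.
[q¹⁰] = 1·1 + 1·1 + 1·2 + 1·1 = 5.

5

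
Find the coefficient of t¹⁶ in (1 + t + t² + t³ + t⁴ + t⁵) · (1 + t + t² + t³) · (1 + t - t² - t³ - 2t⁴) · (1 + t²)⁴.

(1 + t + t² + t³ + t⁴ + t⁵) has coefficients 1,1,1,1,1,1 for degrees 0…5.
(1 + t + t² + t³) has coefficients 1,1,1,1,0,0,0,0,0,0,0,0,0,0,0,0,0 for degrees 0…16.
Multiplying by (1 + t - t² - t³ - 2t⁴) gives running coefficients 1,2,1,0,-3,-4,-3,-2,0,0,0,0,0,0,0,0,0 for degrees 0…16.
Finally multiplying by (1 + t²)⁴, the product of all factors after the first has coefficients 1,2,5,8,7,8,-5,-10,-25,-30,-29,-28,-15,-12,-3,-2,0 for degrees 0…16.
[t¹⁶] = 1·0 + 1·(-2) + 1·(-3) + 1·(-12) + 1·(-15) + 1·(-28) = -60.

-60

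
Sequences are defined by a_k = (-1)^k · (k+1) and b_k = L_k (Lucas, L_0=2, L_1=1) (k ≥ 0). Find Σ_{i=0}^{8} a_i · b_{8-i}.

The convolution is the x^8 coefficient of A(x)B(x).
Σ = 1·47 − 2·29 + 3·18 − 4·11 + 5·7 − 6·4 + 7·3 − 8·1 + 9·2 = 41.

41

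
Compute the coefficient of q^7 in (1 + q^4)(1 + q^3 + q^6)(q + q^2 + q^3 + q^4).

(1 + q^4) has coefficients 1,0,0,0,1 for degrees 0…4.
(1 + q^3 + q^6) has coefficients 1,0,0,1,0,0,1,0 for degrees 0…7.
Finally multiplying by (q + q^2 + q^3 + q^4), the product of all factors after the first has coefficients 0,1,1,1,2,1,1,2 for degrees 0…7.
[q^7] = 1·2 + 1·1 = 3.

3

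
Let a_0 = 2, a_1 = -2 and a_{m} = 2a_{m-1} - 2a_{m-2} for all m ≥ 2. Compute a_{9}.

The ordinary generating function has denominator 1 - 2q + 2q^2.
Iterating the recurrence: a_0,…,a_{9} = 2, -2, -8, -12, -8, 8, 32, 48, 32, -32.

-32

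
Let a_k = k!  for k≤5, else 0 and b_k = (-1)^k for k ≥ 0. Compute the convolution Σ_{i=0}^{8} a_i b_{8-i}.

-100

This is [x^8] in the product of the two ordinary generating functions.
Σ = 1·1 + 1·(-1) + 2·1 + 6·(-1) + 24·1 + 120·(-1) + 0·1 + 0·(-1) + 0·1 = -100.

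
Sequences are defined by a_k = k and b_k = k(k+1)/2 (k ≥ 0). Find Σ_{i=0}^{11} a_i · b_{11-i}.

This is [x^11] in the product of the two ordinary generating functions.
Σ = 0·66 + 1·55 + 2·45 + 3·36 + 4·28 + 5·21 + 6·15 + 7·10 + 8·6 + 9·3 + 10·1 + 11·0 = 715.

715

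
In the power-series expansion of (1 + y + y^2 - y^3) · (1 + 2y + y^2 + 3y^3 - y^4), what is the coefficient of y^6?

-4

(1 + y + y^2 - y^3) has coefficients 1,1,1,-1 for degrees 0…3.
(1 + 2y + y^2 + 3y^3 - y^4) has coefficients 1,2,1,3,-1,0,0 for degrees 0…6.
[y^6] = 1·0 + 1·0 + 1·(-1) − 1·3 = -4.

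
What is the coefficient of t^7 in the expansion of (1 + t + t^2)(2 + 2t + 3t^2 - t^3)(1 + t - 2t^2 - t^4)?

(1 + t + t^2) has coefficients 1,1,1 for degrees 0…2.
(2 + 2t + 3t^2 - t^3) has coefficients 2,2,3,-1,0,0,0,0 for degrees 0…7.
Finally multiplying by (1 + t - 2t^2 - t^4), the product of all factors after the first has coefficients 2,4,1,-2,-9,0,-3,1 for degrees 0…7.
[t^7] = 1·1 + 1·(-3) + 1·0 = -2.

-2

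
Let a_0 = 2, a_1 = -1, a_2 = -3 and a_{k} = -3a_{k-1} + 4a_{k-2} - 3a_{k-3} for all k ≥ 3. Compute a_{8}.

The ordinary generating function has denominator 1 + 3q - 4q^2 + 3q^3.
Iterating the recurrence: a_0,…,a_{8} = 2, -1, -3, -1, -6, 23, -90, 380, -1569.

-1569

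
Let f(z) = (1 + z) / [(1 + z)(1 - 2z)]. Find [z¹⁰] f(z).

1024

Partial fractions give a closed form: a_n = (1)·2^n.
At n = 10: a_10 = 1024.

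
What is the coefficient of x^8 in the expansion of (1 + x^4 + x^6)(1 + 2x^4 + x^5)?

(1 + x^4 + x^6) has coefficients 1,0,0,0,1,0,1 for degrees 0…6.
(1 + 2x^4 + x^5) has coefficients 1,0,0,0,2,1,0,0,0 for degrees 0…8.
[x^8] = 1·0 + 1·2 + 1·0 = 2.

2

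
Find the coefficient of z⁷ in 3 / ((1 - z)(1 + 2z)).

-255

Partial fractions give a closed form: a_n = (1)·1^n + (2)·(-2)^n.
At n = 7: a_7 = -255.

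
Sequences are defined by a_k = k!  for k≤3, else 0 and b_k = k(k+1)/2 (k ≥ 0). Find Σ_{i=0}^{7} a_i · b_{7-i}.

139

This is [x^7] in the product of the two ordinary generating functions.
Σ = 1·28 + 1·21 + 2·15 + 6·10 + 0·6 + 0·3 + 0·1 + 0·0 = 139.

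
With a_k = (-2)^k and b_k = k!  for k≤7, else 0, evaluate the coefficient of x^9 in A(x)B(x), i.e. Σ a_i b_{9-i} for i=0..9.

15424

The convolution is the x^9 coefficient of A(x)B(x).
Σ = 1·0 − 2·0 + 4·5040 − 8·720 + 16·120 − 32·24 + 64·6 − 128·2 + 256·1 − 512·1 = 15424.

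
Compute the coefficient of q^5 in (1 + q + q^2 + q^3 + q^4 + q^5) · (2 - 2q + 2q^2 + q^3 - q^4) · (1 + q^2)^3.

(1 + q + q^2 + q^3 + q^4 + q^5) has coefficients 1,1,1,1,1,1 for degrees 0…5.
(2 - 2q + 2q^2 + q^3 - q^4) has coefficients 2,-2,2,1,-1,0 for degrees 0…5.
Finally multiplying by (1 + q^2)^3, the product of all factors after the first has coefficients 2,-2,8,-5,11,-3 for degrees 0…5.
[q^5] = 1·(-3) + 1·11 + 1·(-5) + 1·8 + 1·(-2) + 1·2 = 11.

11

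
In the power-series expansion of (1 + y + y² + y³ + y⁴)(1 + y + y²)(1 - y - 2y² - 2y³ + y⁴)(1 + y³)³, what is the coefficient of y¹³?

(1 + y + y² + y³ + y⁴) has coefficients 1,1,1,1,1 for degrees 0…4.
(1 + y + y²) has coefficients 1,1,1,0,0,0,0,0,0,0,0,0,0,0 for degrees 0…13.
Multiplying by (1 - y - 2y² - 2y³ + y⁴) gives running coefficients 1,0,-2,-5,-3,-1,1,0,0,0,0,0,0,0 for degrees 0…13.
Finally multiplying by (1 + y³)³, the product of all factors after the first has coefficients 1,0,-2,-2,-3,-7,-11,-9,-9,-11,-9,-5,-2,-3 for degrees 0…13.
[y¹³] = 1·(-3) + 1·(-2) + 1·(-5) + 1·(-9) + 1·(-11) = -30.

-30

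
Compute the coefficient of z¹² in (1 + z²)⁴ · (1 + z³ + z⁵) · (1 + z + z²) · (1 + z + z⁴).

35

(1 + z²)⁴ has coefficients 1,0,4,0,6,0,4,0,1 for degrees 0…8.
(1 + z³ + z⁵) has coefficients 1,0,0,1,0,1,0,0,0,0,0,0,0 for degrees 0…12.
Multiplying by (1 + z + z²) gives running coefficients 1,1,1,1,1,2,1,1,0,0,0,0,0 for degrees 0…12.
Finally multiplying by (1 + z + z⁴), the product of all factors after the first has coefficients 1,2,2,2,3,4,4,3,2,2,1,1,0 for degrees 0…12.
[z¹²] = 1·0 + 4·1 + 6·2 + 4·4 + 1·3 = 35.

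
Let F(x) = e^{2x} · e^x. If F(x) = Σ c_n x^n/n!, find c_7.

2187

The EGF product rule gives c_7 = Σ_{k_1+k_2=7} C(7; k_1,k_2) · ∏ g_i(k_i), where e^{2x} gives (2)^k; e^x gives (1)^k.
g_1(k) for k = 0…7: 1, 2, 4, 8, 16, 32, 64, 128.
g_2(k) for k = 0…7: 1, 1, 1, 1, 1, 1, 1, 1.
c_7 = Σ_k C(7,k)·g_1(k)·g_2(7−k) = 1·1·1 + 7·2·1 + 21·4·1 + 35·8·1 + 35·16·1 + 21·32·1 + 7·64·1 + 1·128·1 = 1 + 14 + 84 + 280 + 560 + 672 + 448 + 128 = 2187.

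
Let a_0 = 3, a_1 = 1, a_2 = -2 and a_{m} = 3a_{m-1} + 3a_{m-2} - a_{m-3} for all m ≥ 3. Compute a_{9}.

The ordinary generating function has denominator 1 - 3x - 3x^2 + x^3.
Iterating the recurrence: a_0,…,a_{9} = 3, 1, -2, -6, -25, -91, -342, -1274, -4757, -17751.

-17751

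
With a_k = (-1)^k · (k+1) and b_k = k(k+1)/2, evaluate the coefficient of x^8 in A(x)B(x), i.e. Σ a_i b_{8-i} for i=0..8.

The convolution is the x^8 coefficient of A(x)B(x).
Σ = 1·36 − 2·28 + 3·21 − 4·15 + 5·10 − 6·6 + 7·3 − 8·1 + 9·0 = 10.

10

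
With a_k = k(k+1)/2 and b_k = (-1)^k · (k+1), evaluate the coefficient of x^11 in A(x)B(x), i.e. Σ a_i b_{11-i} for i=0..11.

21

Write out a_i and b_{11-i} for i = 0,…,11 and sum the products.
Σ = 0·(-12) + 1·11 + 3·(-10) + 6·9 + 10·(-8) + 15·7 + 21·(-6) + 28·5 + 36·(-4) + 45·3 + 55·(-2) + 66·1 = 21.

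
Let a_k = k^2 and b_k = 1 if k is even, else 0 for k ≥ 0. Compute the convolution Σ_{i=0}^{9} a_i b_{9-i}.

165

This is [x^9] in the product of the two ordinary generating functions.
Σ = 0·0 + 1·1 + 4·0 + 9·1 + 16·0 + 25·1 + 36·0 + 49·1 + 64·0 + 81·1 = 165.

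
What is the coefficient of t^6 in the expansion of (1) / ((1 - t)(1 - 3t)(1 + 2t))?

Partial fractions give a closed form: a_n = (-1/6)·1^n + (9/10)·3^n + (4/15)·(-2)^n.
At n = 6: a_6 = 673.

673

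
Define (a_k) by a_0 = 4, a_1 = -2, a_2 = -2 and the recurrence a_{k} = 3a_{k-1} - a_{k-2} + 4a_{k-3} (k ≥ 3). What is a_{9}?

6940

The ordinary generating function has denominator 1 - 3x + x^2 - 4x^3.
Iterating the recurrence: a_0,…,a_{9} = 4, -2, -2, 12, 30, 70, 228, 734, 2254, 6940.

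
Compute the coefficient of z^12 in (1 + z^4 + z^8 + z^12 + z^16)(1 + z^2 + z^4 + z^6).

(1 + z^4 + z^8 + z^12 + z^16) has coefficients 1,0,0,0,1,0,0,0,1,0,0,0,1 for degrees 0…12.
(1 + z^2 + z^4 + z^6) has coefficients 1,0,1,0,1,0,1,0,0,0,0,0,0 for degrees 0…12.
[z^12] = 1·0 + 1·0 + 1·1 + 1·1 = 2.

2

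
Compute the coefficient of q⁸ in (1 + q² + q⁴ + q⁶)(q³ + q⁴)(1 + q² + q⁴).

(1 + q² + q⁴ + q⁶) has coefficients 1,0,1,0,1,0,1 for degrees 0…6.
(q³ + q⁴) has coefficients 0,0,0,1,1,0,0,0,0 for degrees 0…8.
Finally multiplying by (1 + q² + q⁴), the product of all factors after the first has coefficients 0,0,0,1,1,1,1,1,1 for degrees 0…8.
[q⁸] = 1·1 + 1·1 + 1·1 + 1·0 = 3.

3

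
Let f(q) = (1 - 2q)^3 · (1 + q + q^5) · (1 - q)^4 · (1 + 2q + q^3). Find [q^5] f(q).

(1 - 2q)^3 has coefficients 1,-6,12,-8 for degrees 0…3.
(1 + q + q^5) has coefficients 1,1,0,0,0,1 for degrees 0…5.
Multiplying by (1 - q)^4 gives running coefficients 1,-3,2,2,-3,2 for degrees 0…5.
Finally multiplying by (1 + 2q + q^3), the product of all factors after the first has coefficients 1,-1,-4,7,-2,-2 for degrees 0…5.
[q^5] = 1·(-2) − 6·(-2) + 12·7 − 8·(-4) = 126.

126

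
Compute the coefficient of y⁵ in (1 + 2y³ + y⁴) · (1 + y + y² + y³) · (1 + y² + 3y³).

9

(1 + 2y³ + y⁴) has coefficients 1,0,0,2,1 for degrees 0…4.
(1 + y + y² + y³) has coefficients 1,1,1,1,0,0 for degrees 0…5.
Finally multiplying by (1 + y² + 3y³), the product of all factors after the first has coefficients 1,1,2,5,4,4 for degrees 0…5.
[y⁵] = 1·4 + 2·2 + 1·1 = 9.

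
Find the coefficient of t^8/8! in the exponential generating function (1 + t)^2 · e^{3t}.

82377

The EGF product rule gives c_8 = Σ_{k_1+k_2=8} C(8; k_1,k_2) · ∏ g_i(k_i), where (1+t)^2 gives the falling factorial (2)_k; e^{3t} gives (3)^k.
g_1(k) for k = 0…8: 1, 2, 2, 0, 0, 0, 0, 0, 0.
g_2(k) for k = 0…8: 1, 3, 9, 27, 81, 243, 729, 2187, 6561.
c_8 = Σ_k C(8,k)·g_1(k)·g_2(8−k) = 1·1·6561 + 8·2·2187 + 28·2·729 = 6561 + 34992 + 40824 = 82377.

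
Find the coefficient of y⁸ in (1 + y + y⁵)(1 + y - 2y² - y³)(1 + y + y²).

(1 + y + y⁵) has coefficients 1,1,0,0,0,1 for degrees 0…5.
(1 + y - 2y² - y³) has coefficients 1,1,-2,-1,0,0,0,0,0 for degrees 0…8.
Finally multiplying by (1 + y + y²), the product of all factors after the first has coefficients 1,2,0,-2,-3,-1,0,0,0 for degrees 0…8.
[y⁸] = 1·0 + 1·0 + 1·(-2) = -2.

-2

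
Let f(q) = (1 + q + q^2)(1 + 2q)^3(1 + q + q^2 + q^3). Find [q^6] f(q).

(1 + q + q^2) has coefficients 1,1,1 for degrees 0…2.
(1 + 2q)^3 has coefficients 1,6,12,8,0,0,0 for degrees 0…6.
Finally multiplying by (1 + q + q^2 + q^3), the product of all factors after the first has coefficients 1,7,19,27,26,20,8 for degrees 0…6.
[q^6] = 1·8 + 1·20 + 1·26 = 54.

54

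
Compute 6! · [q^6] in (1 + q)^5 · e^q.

The EGF product rule gives c_6 = Σ_{k_1+k_2=6} C(6; k_1,k_2) · ∏ g_i(k_i), where (1+q)^5 gives the falling factorial (5)_k; e^q gives (1)^k.
g_1(k) for k = 0…6: 1, 5, 20, 60, 120, 120, 0.
g_2(k) for k = 0…6: 1, 1, 1, 1, 1, 1, 1.
c_6 = Σ_k C(6,k)·g_1(k)·g_2(6−k) = 1·1·1 + 6·5·1 + 15·20·1 + 20·60·1 + 15·120·1 + 6·120·1 = 1 + 30 + 300 + 1200 + 1800 + 720 = 4051.

4051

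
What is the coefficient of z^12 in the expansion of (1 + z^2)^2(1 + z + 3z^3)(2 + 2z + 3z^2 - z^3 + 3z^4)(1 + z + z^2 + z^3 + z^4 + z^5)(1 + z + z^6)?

(1 + z^2)^2 has coefficients 1,0,2,0,1 for degrees 0…4.
(1 + z + 3z^3) has coefficients 1,1,0,3,0,0,0,0,0,0,0,0,0 for degrees 0…12.
Multiplying by (2 + 2z + 3z^2 - z^3 + 3z^4) gives running coefficients 2,4,5,8,8,12,-3,9,0,0,0,0,0 for degrees 0…12.
Multiplying by (1 + z + z^2 + z^3 + z^4 + z^5) gives running coefficients 2,6,11,19,27,39,34,39,34,26,18,6,9 for degrees 0…12.
Finally multiplying by (1 + z + z^6), the product of all factors after the first has coefficients 2,8,17,30,46,66,75,79,84,79,71,63,49 for degrees 0…12.
[z^12] = 1·49 + 2·71 + 1·84 = 275.

275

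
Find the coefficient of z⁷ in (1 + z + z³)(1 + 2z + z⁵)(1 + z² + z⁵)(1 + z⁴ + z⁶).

10

(1 + z + z³) has coefficients 1,1,0,1 for degrees 0…3.
(1 + 2z + z⁵) has coefficients 1,2,0,0,0,1,0,0 for degrees 0…7.
Multiplying by (1 + z² + z⁵) gives running coefficients 1,2,1,2,0,2,2,1 for degrees 0…7.
Finally multiplying by (1 + z⁴ + z⁶), the product of all factors after the first has coefficients 1,2,1,2,1,4,4,5 for degrees 0…7.
[z⁷] = 1·5 + 1·4 + 1·1 = 10.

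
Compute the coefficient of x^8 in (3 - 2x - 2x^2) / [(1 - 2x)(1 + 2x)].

The denominator gives the recurrence a_n = 4a_(n−2) for n ≥ 3; the numerator fixes a_0 = 3, a_1 = -2, a_2 = 10.
Iterating: 3, -2, 10, -8, 40, -32, 160, -128, 640, so a_8 = 640.

640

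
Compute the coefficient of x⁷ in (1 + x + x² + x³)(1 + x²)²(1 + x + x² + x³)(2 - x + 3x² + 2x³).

(1 + x + x² + x³) has coefficients 1,1,1,1 for degrees 0…3.
(1 + x²)² has coefficients 1,0,2,0,1,0,0,0 for degrees 0…7.
Multiplying by (1 + x + x² + x³) gives running coefficients 1,1,3,3,3,3,1,1 for degrees 0…7.
Finally multiplying by (2 - x + 3x² + 2x³), the product of all factors after the first has coefficients 2,1,8,8,14,18,14,16 for degrees 0…7.
[x⁷] = 1·16 + 1·14 + 1·18 + 1·14 = 62.

62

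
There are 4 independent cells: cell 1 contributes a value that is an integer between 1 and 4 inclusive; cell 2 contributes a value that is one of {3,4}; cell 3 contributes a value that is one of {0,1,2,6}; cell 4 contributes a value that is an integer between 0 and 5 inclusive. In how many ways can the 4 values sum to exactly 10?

24

The generating function for the choices is (q + q² + q³ + q⁴)·(q³ + q⁴)·(1 + q + q² + q⁶)·(1 + q + q² + q³ + q⁴ + q⁵); the count is [q¹⁰].
(q + q² + q³ + q⁴) has coefficients 0,1,1,1,1 for degrees 0…4.
(q³ + q⁴) has coefficients 0,0,0,1,1,0,0,0,0,0,0 for degrees 0…10.
Multiplying by (1 + q + q² + q⁶) gives running coefficients 0,0,0,1,2,2,1,0,0,1,1 for degrees 0…10.
Finally multiplying by (1 + q + q² + q³ + q⁴ + q⁵), the product of all factors after the first has coefficients 0,0,0,1,3,5,6,6,6,6,5 for degrees 0…10.
[q¹⁰] = 1·6 + 1·6 + 1·6 + 1·6 = 24.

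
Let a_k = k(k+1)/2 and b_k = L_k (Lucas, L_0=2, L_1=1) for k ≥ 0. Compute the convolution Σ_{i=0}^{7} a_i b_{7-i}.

255

The convolution is the t^7 coefficient of A(t)B(t).
Σ = 0·29 + 1·18 + 3·11 + 6·7 + 10·4 + 15·3 + 21·1 + 28·2 = 255.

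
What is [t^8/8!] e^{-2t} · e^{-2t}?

65536

The EGF product rule gives c_8 = Σ_{k_1+k_2=8} C(8; k_1,k_2) · ∏ g_i(k_i), where e^{-2t} gives (-2)^k; e^{-2t} gives (-2)^k.
g_1(k) for k = 0…8: 1, -2, 4, -8, 16, -32, 64, -128, 256.
g_2(k) for k = 0…8: 1, -2, 4, -8, 16, -32, 64, -128, 256.
c_8 = Σ_k C(8,k)·g_1(k)·g_2(8−k) = 1·1·256 + 8·(-2)·(-128) + 28·4·64 + 56·(-8)·(-32) + 70·16·16 + 56·(-32)·(-8) + 28·64·4 + 8·(-128)·(-2) + 1·256·1 = 256 + 2048 + 7168 + 14336 + 17920 + 14336 + 7168 + 2048 + 256 = 65536.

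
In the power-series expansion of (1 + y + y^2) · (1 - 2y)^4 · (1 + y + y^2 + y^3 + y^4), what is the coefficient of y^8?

(1 + y + y^2) has coefficients 1,1,1 for degrees 0…2.
(1 - 2y)^4 has coefficients 1,-8,24,-32,16,0,0,0,0 for degrees 0…8.
Finally multiplying by (1 + y + y^2 + y^3 + y^4), the product of all factors after the first has coefficients 1,-7,17,-15,1,0,8,-16,16 for degrees 0…8.
[y^8] = 1·16 + 1·(-16) + 1·8 = 8.

8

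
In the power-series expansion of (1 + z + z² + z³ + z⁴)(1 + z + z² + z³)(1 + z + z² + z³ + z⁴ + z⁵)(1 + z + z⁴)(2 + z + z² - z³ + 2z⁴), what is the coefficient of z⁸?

192

(1 + z + z² + z³ + z⁴) has coefficients 1,1,1,1,1 for degrees 0…4.
(1 + z + z² + z³) has coefficients 1,1,1,1,0,0,0,0,0 for degrees 0…8.
Multiplying by (1 + z + z² + z³ + z⁴ + z⁵) gives running coefficients 1,2,3,4,4,4,3,2,1 for degrees 0…8.
Multiplying by (1 + z + z⁴) gives running coefficients 1,3,5,7,9,10,10,9,7 for degrees 0…8.
Finally multiplying by (2 + z + z² - z³ + 2z⁴), the product of all factors after the first has coefficients 2,7,14,21,29,37,42,43,41 for degrees 0…8.
[z⁸] = 1·41 + 1·43 + 1·42 + 1·37 + 1·29 = 192.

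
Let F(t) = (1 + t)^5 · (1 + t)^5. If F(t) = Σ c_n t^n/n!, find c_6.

151200

The EGF product rule gives c_6 = Σ_{k_1+k_2=6} C(6; k_1,k_2) · ∏ g_i(k_i), where (1+t)^5 gives the falling factorial (5)_k; (1+t)^5 gives the falling factorial (5)_k.
g_1(k) for k = 0…6: 1, 5, 20, 60, 120, 120, 0.
g_2(k) for k = 0…6: 1, 5, 20, 60, 120, 120, 0.
c_6 = Σ_k C(6,k)·g_1(k)·g_2(6−k) = 6·5·120 + 15·20·120 + 20·60·60 + 15·120·20 + 6·120·5 = 3600 + 36000 + 72000 + 36000 + 3600 = 151200.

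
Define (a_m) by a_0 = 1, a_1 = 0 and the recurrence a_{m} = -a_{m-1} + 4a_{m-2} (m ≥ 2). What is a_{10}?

4660

The ordinary generating function has denominator 1 + y - 4y^2.
Iterating the recurrence: a_0,…,a_{10} = 1, 0, 4, -4, 20, -36, 116, -260, 724, -1764, 4660.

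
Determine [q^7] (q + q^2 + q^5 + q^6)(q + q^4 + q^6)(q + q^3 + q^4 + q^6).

3

(q + q^2 + q^5 + q^6) has coefficients 0,1,1,0,0,1,1 for degrees 0…6.
(q + q^4 + q^6) has coefficients 0,1,0,0,1,0,1,0 for degrees 0…7.
Finally multiplying by (q + q^3 + q^4 + q^6), the product of all factors after the first has coefficients 0,0,1,0,1,2,0,3 for degrees 0…7.
[q^7] = 1·0 + 1·2 + 1·1 + 1·0 = 3.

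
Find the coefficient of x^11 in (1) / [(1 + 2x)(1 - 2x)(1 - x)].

Partial fractions give a closed form: a_n = (1/3)·(-2)^n + (1)·2^n + (-1/3)·1^n.
At n = 11: a_11 = 1365.

1365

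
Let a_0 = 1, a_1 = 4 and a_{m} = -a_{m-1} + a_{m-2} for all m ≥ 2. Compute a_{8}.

-71

The ordinary generating function has denominator 1 + z - z^2.
Iterating the recurrence: a_0,…,a_{8} = 1, 4, -3, 7, -10, 17, -27, 44, -71.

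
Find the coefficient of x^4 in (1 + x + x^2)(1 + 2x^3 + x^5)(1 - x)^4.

-3

(1 + x + x^2) has coefficients 1,1,1 for degrees 0…2.
(1 + 2x^3 + x^5) has coefficients 1,0,0,2,0 for degrees 0…4.
Finally multiplying by (1 - x)^4, the product of all factors after the first has coefficients 1,-4,6,-2,-7 for degrees 0…4.
[x^4] = 1·(-7) + 1·(-2) + 1·6 = -3.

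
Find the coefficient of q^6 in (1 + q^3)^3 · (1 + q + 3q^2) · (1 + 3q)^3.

246

(1 + q^3)^3 has coefficients 1,0,0,3,0,0,3 for degrees 0…6.
(1 + q + 3q^2) has coefficients 1,1,3,0,0,0,0 for degrees 0…6.
Finally multiplying by (1 + 3q)^3, the product of all factors after the first has coefficients 1,10,39,81,108,81,0 for degrees 0…6.
[q^6] = 1·0 + 3·81 + 3·1 = 246.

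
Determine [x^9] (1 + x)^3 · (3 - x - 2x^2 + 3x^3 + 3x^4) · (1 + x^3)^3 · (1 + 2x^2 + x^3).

126

(1 + x)^3 has coefficients 1,3,3,1 for degrees 0…3.
(3 - x - 2x^2 + 3x^3 + 3x^4) has coefficients 3,-1,-2,3,3,0,0,0,0,0 for degrees 0…9.
Multiplying by (1 + x^3)^3 gives running coefficients 3,-1,-2,12,0,-6,18,6,-6,12 for degrees 0…9.
Finally multiplying by (1 + 2x^2 + x^3), the product of all factors after the first has coefficients 3,-1,4,13,-5,16,30,-6,24,42 for degrees 0…9.
[x^9] = 1·42 + 3·24 + 3·(-6) + 1·30 = 126.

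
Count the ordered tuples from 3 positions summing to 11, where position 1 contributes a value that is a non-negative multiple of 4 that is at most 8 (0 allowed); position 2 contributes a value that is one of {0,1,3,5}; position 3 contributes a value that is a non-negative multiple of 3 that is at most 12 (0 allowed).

The generating function for the choices is (1 + y^4 + y^8)·(1 + y + y^3 + y^5)·(1 + y^3 + y^6 + y^9 + y^12); the count is [y^11].
(1 + y^4 + y^8) has coefficients 1,0,0,0,1,0,0,0,1 for degrees 0…8.
(1 + y + y^3 + y^5) has coefficients 1,1,0,1,0,1,0,0,0,0,0,0 for degrees 0…11.
Finally multiplying by (1 + y^3 + y^6 + y^9 + y^12), the product of all factors after the first has coefficients 1,1,0,2,1,1,2,1,1,2,1,1 for degrees 0…11.
[y^11] = 1·1 + 1·1 + 1·2 = 4.

4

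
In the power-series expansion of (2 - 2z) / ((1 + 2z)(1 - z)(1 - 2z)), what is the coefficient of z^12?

8192

The denominator gives the recurrence a_n = a_(n−1) + 4a_(n−2) − 4a_(n−3) for n ≥ 3; the numerator fixes a_0 = 2, a_1 = 0, a_2 = 8.
Iterating: 2, 0, 8, 0, 32, 0, 128, 0, 512, 0, 2048, 0, 8192, so a_12 = 8192.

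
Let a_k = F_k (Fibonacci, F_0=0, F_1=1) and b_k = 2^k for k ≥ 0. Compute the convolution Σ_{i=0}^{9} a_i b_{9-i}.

880

This is [x^9] in the product of the two ordinary generating functions.
Σ = 0·512 + 1·256 + 1·128 + 2·64 + 3·32 + 5·16 + 8·8 + 13·4 + 21·2 + 34·1 = 880.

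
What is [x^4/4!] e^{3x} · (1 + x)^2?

The EGF product rule gives c_4 = Σ_{k_1+k_2=4} C(4; k_1,k_2) · ∏ g_i(k_i), where e^{3x} gives (3)^k; (1+x)^2 gives the falling factorial (2)_k.
g_1(k) for k = 0…4: 1, 3, 9, 27, 81.
g_2(k) for k = 0…4: 1, 2, 2, 0, 0.
c_4 = Σ_k C(4,k)·g_1(k)·g_2(4−k) = 6·9·2 + 4·27·2 + 1·81·1 = 108 + 216 + 81 = 405.

405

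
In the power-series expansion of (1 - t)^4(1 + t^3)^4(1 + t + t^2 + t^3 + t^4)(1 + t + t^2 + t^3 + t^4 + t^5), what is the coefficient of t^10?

(1 - t)^4 has coefficients 1,-4,6,-4,1 for degrees 0…4.
(1 + t^3)^4 has coefficients 1,0,0,4,0,0,6,0,0,4,0 for degrees 0…10.
Multiplying by (1 + t + t^2 + t^3 + t^4) gives running coefficients 1,1,1,5,5,4,10,10,6,10,10 for degrees 0…10.
Finally multiplying by (1 + t + t^2 + t^3 + t^4 + t^5), the product of all factors after the first has coefficients 1,2,3,8,13,17,26,35,40,45,50 for degrees 0…10.
[t^10] = 1·50 − 4·45 + 6·40 − 4·35 + 1·26 = -4.

-4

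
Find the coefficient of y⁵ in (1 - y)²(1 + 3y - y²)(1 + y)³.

(1 - y)² has coefficients 1,-2,1 for degrees 0…2.
(1 + 3y - y²) has coefficients 1,3,-1,0,0,0 for degrees 0…5.
Finally multiplying by (1 + y)³, the product of all factors after the first has coefficients 1,6,11,7,0,-1 for degrees 0…5.
[y⁵] = 1·(-1) − 2·0 + 1·7 = 6.

6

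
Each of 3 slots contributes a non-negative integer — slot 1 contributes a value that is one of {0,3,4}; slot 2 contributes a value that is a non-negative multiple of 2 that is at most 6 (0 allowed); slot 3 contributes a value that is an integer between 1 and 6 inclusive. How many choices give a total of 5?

The generating function for the choices is (1 + x³ + x⁴)·(1 + x² + x⁴ + x⁶)·(x + x² + x³ + x⁴ + x⁵ + x⁶); the count is [x⁵].
(1 + x³ + x⁴) has coefficients 1,0,0,1,1 for degrees 0…4.
(1 + x² + x⁴ + x⁶) has coefficients 1,0,1,0,1,0 for degrees 0…5.
Finally multiplying by (x + x² + x³ + x⁴ + x⁵ + x⁶), the product of all factors after the first has coefficients 0,1,1,2,2,3 for degrees 0…5.
[x⁵] = 1·3 + 1·1 + 1·1 = 5.

5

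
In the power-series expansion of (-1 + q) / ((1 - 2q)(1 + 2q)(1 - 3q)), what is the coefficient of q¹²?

-636910

Partial fractions give a closed form: a_n = (1/2)·2^n + (-3/10)·(-2)^n + (-6/5)·3^n.
At n = 12: a_12 = -636910.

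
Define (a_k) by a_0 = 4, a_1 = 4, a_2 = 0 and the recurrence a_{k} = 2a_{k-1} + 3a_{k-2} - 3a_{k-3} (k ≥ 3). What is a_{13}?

The ordinary generating function has denominator 1 - 2x - 3x^2 + 3x^3.
Iterating the recurrence: a_0,…,a_{13} = 4, 4, 0, 0, -12, -24, -84, -204, -588, -1536, -4224, -11292, -30648, -82500.

-82500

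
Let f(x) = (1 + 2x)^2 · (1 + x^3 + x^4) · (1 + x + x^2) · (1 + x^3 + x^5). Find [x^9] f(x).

(1 + 2x)^2 has coefficients 1,4,4 for degrees 0…2.
(1 + x^3 + x^4) has coefficients 1,0,0,1,1,0,0,0,0,0 for degrees 0…9.
Multiplying by (1 + x + x^2) gives running coefficients 1,1,1,1,2,2,1,0,0,0 for degrees 0…9.
Finally multiplying by (1 + x^3 + x^5), the product of all factors after the first has coefficients 1,1,1,2,3,4,3,3,3,3 for degrees 0…9.
[x^9] = 1·3 + 4·3 + 4·3 = 27.

27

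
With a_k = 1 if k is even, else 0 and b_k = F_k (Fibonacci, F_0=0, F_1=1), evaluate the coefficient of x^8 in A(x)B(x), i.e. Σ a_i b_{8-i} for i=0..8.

This is [x^8] in the product of the two ordinary generating functions.
Σ = 1·21 + 0·13 + 1·8 + 0·5 + 1·3 + 0·2 + 1·1 + 0·1 + 1·0 = 33.

33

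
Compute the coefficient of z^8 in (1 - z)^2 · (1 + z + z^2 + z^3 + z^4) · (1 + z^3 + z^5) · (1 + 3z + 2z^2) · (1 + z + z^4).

1

(1 - z)^2 has coefficients 1,-2,1 for degrees 0…2.
(1 + z + z^2 + z^3 + z^4) has coefficients 1,1,1,1,1,0,0,0,0 for degrees 0…8.
Multiplying by (1 + z^3 + z^5) gives running coefficients 1,1,1,2,2,2,2,2,1 for degrees 0…8.
Multiplying by (1 + 3z + 2z^2) gives running coefficients 1,4,6,7,10,12,12,12,11 for degrees 0…8.
Finally multiplying by (1 + z + z^4), the product of all factors after the first has coefficients 1,5,10,13,18,26,30,31,33 for degrees 0…8.
[z^8] = 1·33 − 2·31 + 1·30 = 1.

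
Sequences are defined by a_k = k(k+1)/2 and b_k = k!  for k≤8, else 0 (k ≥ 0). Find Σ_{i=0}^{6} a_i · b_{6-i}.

This is [x^6] in the product of the two ordinary generating functions.
Σ = 0·720 + 1·120 + 3·24 + 6·6 + 10·2 + 15·1 + 21·1 = 284.

284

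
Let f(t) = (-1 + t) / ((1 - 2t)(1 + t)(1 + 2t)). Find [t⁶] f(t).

Partial fractions give a closed form: a_n = (-1/6)·2^n + (2/3)·(-1)^n + (-3/2)·(-2)^n.
At n = 6: a_6 = -106.

-106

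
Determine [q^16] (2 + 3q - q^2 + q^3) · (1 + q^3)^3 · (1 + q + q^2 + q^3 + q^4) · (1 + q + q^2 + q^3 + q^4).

(2 + 3q - q^2 + q^3) has coefficients 2,3,-1,1 for degrees 0…3.
(1 + q^3)^3 has coefficients 1,0,0,3,0,0,3,0,0,1,0,0,0,0,0,0,0 for degrees 0…16.
Multiplying by (1 + q + q^2 + q^3 + q^4) gives running coefficients 1,1,1,4,4,3,6,6,3,4,4,1,1,1,0,0,0 for degrees 0…16.
Finally multiplying by (1 + q + q^2 + q^3 + q^4), the product of all factors after the first has coefficients 1,2,3,7,11,13,18,23,22,22,23,18,13,11,7,3,2 for degrees 0…16.
[q^16] = 2·2 + 3·3 − 1·7 + 1·11 = 17.

17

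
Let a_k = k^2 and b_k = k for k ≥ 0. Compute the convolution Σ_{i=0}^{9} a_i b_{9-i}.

The convolution is the x^9 coefficient of A(x)B(x).
Σ = 0·9 + 1·8 + 4·7 + 9·6 + 16·5 + 25·4 + 36·3 + 49·2 + 64·1 + 81·0 = 540.

540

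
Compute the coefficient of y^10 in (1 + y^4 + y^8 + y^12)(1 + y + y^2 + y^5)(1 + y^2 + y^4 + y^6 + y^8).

(1 + y^4 + y^8 + y^12) has coefficients 1,0,0,0,1,0,0,0,1,0,0 for degrees 0…10.
(1 + y + y^2 + y^5) has coefficients 1,1,1,0,0,1,0,0,0,0,0 for degrees 0…10.
Finally multiplying by (1 + y^2 + y^4 + y^6 + y^8), the product of all factors after the first has coefficients 1,1,2,1,2,2,2,2,2,2,1 for degrees 0…10.
[y^10] = 1·1 + 1·2 + 1·2 = 5.

5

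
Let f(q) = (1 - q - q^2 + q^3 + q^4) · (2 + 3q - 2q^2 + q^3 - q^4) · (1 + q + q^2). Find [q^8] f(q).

-1

(1 - q - q^2 + q^3 + q^4) has coefficients 1,-1,-1,1,1 for degrees 0…4.
(2 + 3q - 2q^2 + q^3 - q^4) has coefficients 2,3,-2,1,-1,0,0,0,0 for degrees 0…8.
Finally multiplying by (1 + q + q^2), the product of all factors after the first has coefficients 2,5,3,2,-2,0,-1,0,0 for degrees 0…8.
[q^8] = 1·0 − 1·0 − 1·(-1) + 1·0 + 1·(-2) = -1.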